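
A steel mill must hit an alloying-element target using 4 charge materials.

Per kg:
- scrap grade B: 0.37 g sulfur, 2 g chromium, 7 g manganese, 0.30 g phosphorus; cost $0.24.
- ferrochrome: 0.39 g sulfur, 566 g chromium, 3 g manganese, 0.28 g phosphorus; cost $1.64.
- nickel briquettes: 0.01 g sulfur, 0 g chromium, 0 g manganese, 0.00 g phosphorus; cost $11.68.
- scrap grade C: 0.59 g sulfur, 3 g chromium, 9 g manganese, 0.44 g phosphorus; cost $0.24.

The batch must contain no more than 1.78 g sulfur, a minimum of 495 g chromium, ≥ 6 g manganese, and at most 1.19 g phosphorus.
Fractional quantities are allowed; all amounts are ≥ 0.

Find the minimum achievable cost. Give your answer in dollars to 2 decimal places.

$1.52

Let x1 = kg of scrap grade B, x2 = kg of ferrochrome, x3 = kg of nickel briquettes, x4 = kg of scrap grade C.
Minimise 0.24x1 + 1.64x2 + 11.68x3 + 0.24x4 s.t.:
  0.37x1 + 0.39x2 + 0.01x3 + 0.59x4 ≤ 1.78   (sulfur)
  2x1 + 566x2 + 3x4 ≥ 495   (chromium)
  7x1 + 3x2 + 9x4 ≥ 6   (manganese)
  0.3x1 + 0.28x2 + 0.44x4 ≤ 1.19   (phosphorus)
  x1, x2, x3, x4 ≥ 0.
At the optimum only ferrochrome, scrap grade C are positive (scrap grade B, nickel briquettes = 0). The chromium and manganese requirements are met with equality.
Optimal quantities: ferrochrome = 0.8726 kg, scrap grade C = 0.3758 kg.
Hence cost = 1.64·0.8726 + 0.24·0.3758 = $1.5213.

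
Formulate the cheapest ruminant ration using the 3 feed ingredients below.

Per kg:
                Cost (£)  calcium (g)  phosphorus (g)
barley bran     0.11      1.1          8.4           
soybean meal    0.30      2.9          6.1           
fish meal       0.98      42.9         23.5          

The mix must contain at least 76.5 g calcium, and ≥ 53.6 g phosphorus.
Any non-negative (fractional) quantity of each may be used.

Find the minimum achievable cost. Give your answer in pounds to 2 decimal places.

£1.87

Let x1 = kg of barley bran, x2 = kg of soybean meal, x3 = kg of fish meal.
Minimise 0.11x1 + 0.3x2 + 0.98x3 subject to:
  1.1x1 + 2.9x2 + 42.9x3 ≥ 76.5   (calcium)
  8.4x1 + 6.1x2 + 23.5x3 ≥ 53.6   (phosphorus)
  x1, x2, x3 ≥ 0.
The cheapest feasible vertex uses only barley bran, fish meal; soybean meal is not used. The calcium and phosphorus requirements are met with equality.
Optimal quantities: barley bran = 1.4998 kg, fish meal = 1.7448 kg.
Total cost: 0.11·1.4998 + 0.98·1.7448 = 1.8749.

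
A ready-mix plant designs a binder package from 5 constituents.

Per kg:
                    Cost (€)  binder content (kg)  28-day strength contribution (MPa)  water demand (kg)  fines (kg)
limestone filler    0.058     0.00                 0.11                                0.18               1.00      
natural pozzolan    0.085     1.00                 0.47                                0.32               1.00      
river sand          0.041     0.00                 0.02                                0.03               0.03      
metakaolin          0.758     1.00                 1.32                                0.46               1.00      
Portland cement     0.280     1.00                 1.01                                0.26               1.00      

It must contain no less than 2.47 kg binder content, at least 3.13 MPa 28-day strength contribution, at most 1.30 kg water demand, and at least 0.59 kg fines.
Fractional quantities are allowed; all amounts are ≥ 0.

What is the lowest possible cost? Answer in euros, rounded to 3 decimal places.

€0.755

Let x1 = kg of limestone filler, x2 = kg of natural pozzolan, x3 = kg of river sand, x4 = kg of metakaolin, x5 = kg of Portland cement.
Minimise 0.058x1 + 0.085x2 + 0.041x3 + 0.758x4 + 0.28x5 with:
  1x2 + 1x4 + 1x5 ≥ 2.47   (binder content)
  0.11x1 + 0.47x2 + 0.02x3 + 1.32x4 + 1.01x5 ≥ 3.13   (28-day strength contribution)
  0.18x1 + 0.32x2 + 0.03x3 + 0.46x4 + 0.26x5 ≤ 1.3   (water demand)
  1x1 + 1x2 + 0.03x3 + 1x4 + 1x5 ≥ 0.59   (fines)
  x1, x2, x3, x4, x5 ≥ 0.
The minimum-cost mix takes nothing from limestone filler, river sand, metakaolin — only natural pozzolan, Portland cement. Binding constraints: 28-day strength contribution and water demand.
That vertex is x2 = 2.484, x5 = 1.943.
Cost = 0.085·2.484 + 0.28·1.943 = 0.75518.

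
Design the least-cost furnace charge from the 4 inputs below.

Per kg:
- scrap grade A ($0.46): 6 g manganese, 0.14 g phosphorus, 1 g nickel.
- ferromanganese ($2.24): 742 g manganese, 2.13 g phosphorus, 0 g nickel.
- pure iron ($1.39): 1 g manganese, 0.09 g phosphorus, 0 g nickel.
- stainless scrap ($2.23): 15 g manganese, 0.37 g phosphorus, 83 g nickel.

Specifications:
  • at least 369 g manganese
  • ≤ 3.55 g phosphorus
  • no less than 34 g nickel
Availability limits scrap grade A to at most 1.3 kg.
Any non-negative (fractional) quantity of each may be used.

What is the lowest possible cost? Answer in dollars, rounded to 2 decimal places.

$2.01

This is a linear program. Let x1 = kg of scrap grade A, x2 = kg of ferromanganese, x3 = kg of pure iron, x4 = kg of stainless scrap.
min 0.46x1 + 2.24x2 + 1.39x3 + 2.23x4 with:
  6x1 + 742x2 + 1x3 + 15x4 ≥ 369   (manganese)
  0.14x1 + 2.13x2 + 0.09x3 + 0.37x4 ≤ 3.55   (phosphorus)
  1x1 + 83x4 ≥ 34   (nickel)
  x1 ≤ 1.3
  x1, x2, x3, x4 ≥ 0.
The minimum-cost mix takes nothing from scrap grade A, pure iron — only ferromanganese, stainless scrap. The manganese and nickel requirements are met with equality.
Optimal quantities: ferromanganese = 0.489 kg, stainless scrap = 0.4096 kg.
Objective = 2.24·0.489 + 2.23·0.4096 = 2.0088.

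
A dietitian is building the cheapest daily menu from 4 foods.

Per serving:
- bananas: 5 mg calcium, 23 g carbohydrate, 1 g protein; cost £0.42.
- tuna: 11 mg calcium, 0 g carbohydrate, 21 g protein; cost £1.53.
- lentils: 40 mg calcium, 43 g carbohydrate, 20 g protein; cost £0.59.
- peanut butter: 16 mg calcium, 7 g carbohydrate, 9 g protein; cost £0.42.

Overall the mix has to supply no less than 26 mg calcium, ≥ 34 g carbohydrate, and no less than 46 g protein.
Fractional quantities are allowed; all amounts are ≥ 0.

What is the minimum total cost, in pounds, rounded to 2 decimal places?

This is a linear program. Let x1 = servings of bananas, x2 = servings of tuna, x3 = servings of lentils, x4 = servings of peanut butter.
Minimise 0.42x1 + 1.53x2 + 0.59x3 + 0.42x4 with:
  5x1 + 11x2 + 40x3 + 16x4 ≥ 26   (calcium)
  23x1 + 43x3 + 7x4 ≥ 34   (carbohydrate)
  1x1 + 21x2 + 20x3 + 9x4 ≥ 46   (protein)
  x1, x2, x3, x4 ≥ 0.
The optimal basis is {lentils}; bananas, tuna, peanut butter drop out. There the protein constraint is tight.
Solving gives x3 = 2.3.
Total cost: 0.59·2.3 = 1.3570.

£1.36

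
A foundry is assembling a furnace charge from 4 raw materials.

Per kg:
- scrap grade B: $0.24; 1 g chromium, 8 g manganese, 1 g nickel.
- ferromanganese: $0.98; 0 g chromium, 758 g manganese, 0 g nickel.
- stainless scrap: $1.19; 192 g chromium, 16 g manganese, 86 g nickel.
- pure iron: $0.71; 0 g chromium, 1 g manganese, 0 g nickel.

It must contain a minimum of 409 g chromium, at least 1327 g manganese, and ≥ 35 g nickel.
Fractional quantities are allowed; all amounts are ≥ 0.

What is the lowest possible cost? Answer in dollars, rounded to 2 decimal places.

$4.21

Let x1 = kg of scrap grade B, x2 = kg of ferromanganese, x3 = kg of stainless scrap, x4 = kg of pure iron.
min 0.24x1 + 0.98x2 + 1.19x3 + 0.71x4 subject to:
  1x1 + 192x3 ≥ 409   (chromium)
  8x1 + 758x2 + 16x3 + 1x4 ≥ 1327   (manganese)
  1x1 + 86x3 ≥ 35   (nickel)
  x1, x2, x3, x4 ≥ 0.
The cheapest feasible vertex uses only ferromanganese, stainless scrap; scrap grade B, pure iron are not used. There the chromium and manganese constraints are tight.
So ferromanganese = 1.706 kg, stainless scrap = 2.13 kg.
Total cost: 0.98·1.706 + 1.19·2.13 = 4.2066.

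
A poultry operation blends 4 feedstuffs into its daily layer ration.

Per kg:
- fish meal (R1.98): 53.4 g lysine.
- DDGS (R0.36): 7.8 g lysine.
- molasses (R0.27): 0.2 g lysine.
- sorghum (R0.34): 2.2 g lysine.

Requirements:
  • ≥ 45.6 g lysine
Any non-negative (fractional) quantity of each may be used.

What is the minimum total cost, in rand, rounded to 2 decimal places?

R1.69

Let x1 = kg of fish meal, x2 = kg of DDGS, x3 = kg of molasses, x4 = kg of sorghum.
Minimize 1.98x1 + 0.36x2 + 0.27x3 + 0.34x4 s.t.:
  53.4x1 + 7.8x2 + 0.2x3 + 2.2x4 ≥ 45.6   (lysine)
  x1, x2, x3, x4 ≥ 0.
The optimal basis is {fish meal}; DDGS, molasses, sorghum drop out. There the lysine constraint is tight.
Solving gives x1 = 0.8539.
Total cost: 1.98·0.8539 = 1.6907.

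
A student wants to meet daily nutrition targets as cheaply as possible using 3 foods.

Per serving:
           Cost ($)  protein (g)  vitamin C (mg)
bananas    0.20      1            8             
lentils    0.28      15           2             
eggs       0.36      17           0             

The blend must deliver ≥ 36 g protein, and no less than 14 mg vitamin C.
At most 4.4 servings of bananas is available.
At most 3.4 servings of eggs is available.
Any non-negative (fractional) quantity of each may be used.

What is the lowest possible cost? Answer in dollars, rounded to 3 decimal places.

$0.884

Let x1 = servings of bananas, x2 = servings of lentils, x3 = servings of eggs.
min 0.2x1 + 0.28x2 + 0.36x3 subject to:
  1x1 + 15x2 + 17x3 ≥ 36   (protein)
  8x1 + 2x2 ≥ 14   (vitamin C)
  x1 ≤ 4.4
  x3 ≤ 3.4
  x1, x2, x3 ≥ 0.
The minimum-cost mix takes nothing from eggs — only bananas, lentils. The protein and vitamin C requirements are met with equality.
Optimal quantities: bananas = 1.169 servings, lentils = 2.322 servings.
Total cost: 0.2·1.169 + 0.28·2.322 = 0.88396.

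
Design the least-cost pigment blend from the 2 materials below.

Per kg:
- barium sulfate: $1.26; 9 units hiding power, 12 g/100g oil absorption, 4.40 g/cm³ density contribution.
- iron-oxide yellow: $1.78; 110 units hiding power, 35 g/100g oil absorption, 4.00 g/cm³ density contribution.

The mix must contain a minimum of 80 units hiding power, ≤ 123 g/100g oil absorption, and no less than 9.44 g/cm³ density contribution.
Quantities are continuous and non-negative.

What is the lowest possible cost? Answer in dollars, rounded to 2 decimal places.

$3.08

Let x1 = kg of barium sulfate, x2 = kg of iron-oxide yellow.
Minimize 1.26x1 + 1.78x2 subject to:
  9x1 + 110x2 ≥ 80   (hiding power)
  12x1 + 35x2 ≤ 123   (oil absorption)
  4.4x1 + 4x2 ≥ 9.44   (density contribution)
  x1, x2 ≥ 0.
Both inputs are positive at the optimum. There the hiding power and density contribution constraints are tight.
That vertex is x1 = 1.604, x2 = 0.5961.
Objective = 1.26·1.604 + 1.78·0.5961 = 3.0821.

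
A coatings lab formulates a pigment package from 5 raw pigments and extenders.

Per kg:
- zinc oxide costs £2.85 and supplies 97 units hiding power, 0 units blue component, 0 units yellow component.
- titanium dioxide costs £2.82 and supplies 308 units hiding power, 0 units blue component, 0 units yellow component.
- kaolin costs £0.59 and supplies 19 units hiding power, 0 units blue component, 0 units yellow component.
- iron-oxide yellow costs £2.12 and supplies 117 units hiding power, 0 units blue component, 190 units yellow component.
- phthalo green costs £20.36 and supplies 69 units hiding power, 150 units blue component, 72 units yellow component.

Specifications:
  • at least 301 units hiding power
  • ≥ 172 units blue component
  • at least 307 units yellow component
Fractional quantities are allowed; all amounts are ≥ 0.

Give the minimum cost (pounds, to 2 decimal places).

£26.62

Let x1 = kg of zinc oxide, x2 = kg of titanium dioxide, x3 = kg of kaolin, x4 = kg of iron-oxide yellow, x5 = kg of phthalo green.
Minimise 2.85x1 + 2.82x2 + 0.59x3 + 2.12x4 + 20.36x5 subject to:
  97x1 + 308x2 + 19x3 + 117x4 + 69x5 ≥ 301   (hiding power)
  150x5 ≥ 172   (blue component)
  190x4 + 72x5 ≥ 307   (yellow component)
  x1, x2, x3, x4, x5 ≥ 0.
At the optimum only titanium dioxide, iron-oxide yellow, phthalo green are positive (zinc oxide, kaolin = 0). There the hiding power, blue component, yellow component constraints are tight.
That vertex is x2 = 0.2717, x4 = 1.181, x5 = 1.147.
Cost = 2.82·0.2717 + 2.12·1.181 + 20.36·1.147 = 26.6228.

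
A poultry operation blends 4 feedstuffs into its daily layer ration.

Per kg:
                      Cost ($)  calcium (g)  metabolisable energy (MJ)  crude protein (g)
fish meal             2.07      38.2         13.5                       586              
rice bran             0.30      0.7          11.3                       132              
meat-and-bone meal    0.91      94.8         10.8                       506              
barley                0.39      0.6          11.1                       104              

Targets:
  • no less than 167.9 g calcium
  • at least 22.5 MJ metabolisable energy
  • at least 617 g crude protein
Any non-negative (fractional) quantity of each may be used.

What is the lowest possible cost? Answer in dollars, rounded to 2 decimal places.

$1.70

Let x1 = kg of fish meal, x2 = kg of rice bran, x3 = kg of meat-and-bone meal, x4 = kg of barley.
Minimize 2.07x1 + 0.3x2 + 0.91x3 + 0.39x4 with:
  38.2x1 + 0.7x2 + 94.8x3 + 0.6x4 ≥ 167.9   (calcium)
  13.5x1 + 11.3x2 + 10.8x3 + 11.1x4 ≥ 22.5   (metabolisable energy)
  586x1 + 132x2 + 506x3 + 104x4 ≥ 617   (crude protein)
  x1, x2, x3, x4 ≥ 0.
The minimum-cost mix takes nothing from fish meal, barley — only rice bran, meat-and-bone meal. Binding constraints: calcium and metabolisable energy.
Optimal quantities: rice bran = 0.3005 kg, meat-and-bone meal = 1.769 kg.
Objective = 0.3·0.3005 + 0.91·1.769 = 1.6999.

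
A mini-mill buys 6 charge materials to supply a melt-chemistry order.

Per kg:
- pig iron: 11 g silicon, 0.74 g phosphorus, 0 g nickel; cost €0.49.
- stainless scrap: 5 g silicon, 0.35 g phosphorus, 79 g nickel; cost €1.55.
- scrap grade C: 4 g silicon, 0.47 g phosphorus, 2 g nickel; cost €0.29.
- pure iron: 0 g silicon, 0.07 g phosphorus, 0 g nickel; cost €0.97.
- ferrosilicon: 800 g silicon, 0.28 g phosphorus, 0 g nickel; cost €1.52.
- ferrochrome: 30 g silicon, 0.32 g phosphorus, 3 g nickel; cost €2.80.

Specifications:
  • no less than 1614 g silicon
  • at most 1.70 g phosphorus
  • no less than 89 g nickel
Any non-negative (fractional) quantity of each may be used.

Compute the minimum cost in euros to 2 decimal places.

€4.80

Treat it as an LP. Let x1 = kg of pig iron, x2 = kg of stainless scrap, x3 = kg of scrap grade C, x4 = kg of pure iron, x5 = kg of ferrosilicon, x6 = kg of ferrochrome.
min 0.49x1 + 1.55x2 + 0.29x3 + 0.97x4 + 1.52x5 + 2.8x6 with:
  11x1 + 5x2 + 4x3 + 800x5 + 30x6 ≥ 1614   (silicon)
  0.74x1 + 0.35x2 + 0.47x3 + 0.07x4 + 0.28x5 + 0.32x6 ≤ 1.7   (phosphorus)
  79x2 + 2x3 + 3x6 ≥ 89   (nickel)
  x1, x2, x3, x4, x5, x6 ≥ 0.
The optimal basis is {stainless scrap, ferrosilicon}; pig iron, scrap grade C, pure iron, ferrochrome drop out. There the silicon and nickel constraints are tight.
Solving gives x2 = 1.127, x5 = 2.01.
Objective = 1.55·1.127 + 1.52·2.01 = 4.8021.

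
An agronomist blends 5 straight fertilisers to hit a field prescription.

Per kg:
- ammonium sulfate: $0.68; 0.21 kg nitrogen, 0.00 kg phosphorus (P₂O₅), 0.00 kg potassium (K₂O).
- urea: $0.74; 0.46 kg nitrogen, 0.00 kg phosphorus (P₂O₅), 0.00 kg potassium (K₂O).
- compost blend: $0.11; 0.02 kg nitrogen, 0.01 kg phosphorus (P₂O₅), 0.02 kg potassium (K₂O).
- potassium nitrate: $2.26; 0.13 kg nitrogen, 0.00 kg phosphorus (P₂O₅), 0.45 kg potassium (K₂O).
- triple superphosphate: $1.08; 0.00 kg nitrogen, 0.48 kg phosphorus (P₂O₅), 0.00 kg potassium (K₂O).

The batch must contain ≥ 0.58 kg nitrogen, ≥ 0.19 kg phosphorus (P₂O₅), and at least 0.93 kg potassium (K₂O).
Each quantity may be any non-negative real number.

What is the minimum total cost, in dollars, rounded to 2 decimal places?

$4.88

Let x1 = kg of ammonium sulfate, x2 = kg of urea, x3 = kg of compost blend, x4 = kg of potassium nitrate, x5 = kg of triple superphosphate.
Minimise 0.68x1 + 0.74x2 + 0.11x3 + 2.26x4 + 1.08x5 subject to:
  0.21x1 + 0.46x2 + 0.02x3 + 0.13x4 ≥ 0.58   (nitrogen)
  0.01x3 + 0.48x5 ≥ 0.19   (phosphorus (P₂O₅))
  0.02x3 + 0.45x4 ≥ 0.93   (potassium (K₂O))
  x1, x2, x3, x4, x5 ≥ 0.
The optimal basis is {compost blend, potassium nitrate}; ammonium sulfate, urea, triple superphosphate drop out. There the nitrogen and potassium (K₂O) constraints are tight.
Optimal quantities: compost blend = 21.89 kg, potassium nitrate = 1.094 kg.
Total cost: 0.11·21.89 + 2.26·1.094 = 4.8803.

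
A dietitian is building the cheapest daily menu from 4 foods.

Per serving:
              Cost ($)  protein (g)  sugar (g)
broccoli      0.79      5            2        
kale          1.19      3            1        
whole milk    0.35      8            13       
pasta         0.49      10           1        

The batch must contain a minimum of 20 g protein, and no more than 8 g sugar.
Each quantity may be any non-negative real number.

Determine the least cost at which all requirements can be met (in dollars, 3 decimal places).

$0.959

Treat it as an LP. Let x1 = servings of broccoli, x2 = servings of kale, x3 = servings of whole milk, x4 = servings of pasta.
min 0.79x1 + 1.19x2 + 0.35x3 + 0.49x4 subject to:
  5x1 + 3x2 + 8x3 + 10x4 ≥ 20   (protein)
  2x1 + 1x2 + 13x3 + 1x4 ≤ 8   (sugar)
  x1, x2, x3, x4 ≥ 0.
The cheapest feasible vertex uses only whole milk, pasta; broccoli, kale are not used. The protein and sugar requirements are met with equality.
Solving gives x3 = 0.4918, x4 = 1.6066.
Objective = 0.35·0.4918 + 0.49·1.6066 = 0.95936.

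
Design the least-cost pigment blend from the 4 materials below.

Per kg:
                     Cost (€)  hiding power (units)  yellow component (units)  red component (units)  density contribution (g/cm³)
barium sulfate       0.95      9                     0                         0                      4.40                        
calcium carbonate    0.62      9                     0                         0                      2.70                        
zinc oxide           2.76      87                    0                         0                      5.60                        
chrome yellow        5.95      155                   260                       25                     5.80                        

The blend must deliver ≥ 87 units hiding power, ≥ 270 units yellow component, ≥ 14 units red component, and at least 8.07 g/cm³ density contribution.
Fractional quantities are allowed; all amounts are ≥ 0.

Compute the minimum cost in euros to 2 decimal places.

Let x1 = kg of barium sulfate, x2 = kg of calcium carbonate, x3 = kg of zinc oxide, x4 = kg of chrome yellow.
Minimize 0.95x1 + 0.62x2 + 2.76x3 + 5.95x4 with:
  9x1 + 9x2 + 87x3 + 155x4 ≥ 87   (hiding power)
  260x4 ≥ 270   (yellow component)
  25x4 ≥ 14   (red component)
  4.4x1 + 2.7x2 + 5.6x3 + 5.8x4 ≥ 8.07   (density contribution)
  x1, x2, x3, x4 ≥ 0.
At the optimum only barium sulfate, chrome yellow are positive (calcium carbonate, zinc oxide = 0). The yellow component and density contribution requirements are met with equality.
Optimal quantities: barium sulfate = 0.4652 kg, chrome yellow = 1.038 kg.
Objective = 0.95·0.4652 + 5.95·1.038 = 6.6180.

€6.62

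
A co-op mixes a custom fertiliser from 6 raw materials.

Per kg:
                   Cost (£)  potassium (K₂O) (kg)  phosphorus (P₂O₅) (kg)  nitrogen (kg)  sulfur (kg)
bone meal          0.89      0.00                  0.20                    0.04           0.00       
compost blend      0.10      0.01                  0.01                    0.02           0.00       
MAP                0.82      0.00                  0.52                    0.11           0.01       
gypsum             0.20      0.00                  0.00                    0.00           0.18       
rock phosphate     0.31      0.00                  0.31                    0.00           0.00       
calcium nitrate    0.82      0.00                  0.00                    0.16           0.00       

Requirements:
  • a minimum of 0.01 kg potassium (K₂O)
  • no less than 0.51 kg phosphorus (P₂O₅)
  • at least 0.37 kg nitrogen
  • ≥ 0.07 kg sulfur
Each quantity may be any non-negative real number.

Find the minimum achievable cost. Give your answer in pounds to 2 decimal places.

£2.11

Let x1 = kg of bone meal, x2 = kg of compost blend, x3 = kg of MAP, x4 = kg of gypsum, x5 = kg of rock phosphate, x6 = kg of calcium nitrate.
Minimise 0.89x1 + 0.1x2 + 0.82x3 + 0.2x4 + 0.31x5 + 0.82x6 s.t.:
  0.01x2 ≥ 0.01   (potassium (K₂O))
  0.2x1 + 0.01x2 + 0.52x3 + 0.31x5 ≥ 0.51   (phosphorus (P₂O₅))
  0.04x1 + 0.02x2 + 0.11x3 + 0.16x6 ≥ 0.37   (nitrogen)
  0.01x3 + 0.18x4 ≥ 0.07   (sulfur)
  x1, x2, x3, x4, x5, x6 ≥ 0.
The minimum-cost mix takes nothing from bone meal, rock phosphate, calcium nitrate — only compost blend, MAP, gypsum. The phosphorus (P₂O₅), nitrogen, sulfur requirements are met with equality.
Optimal quantities: compost blend = 14.66 kg, MAP = 0.6989 kg, gypsum = 0.3501 kg.
Objective = 0.1·14.66 + 0.82·0.6989 + 0.2·0.3501 = 2.1091.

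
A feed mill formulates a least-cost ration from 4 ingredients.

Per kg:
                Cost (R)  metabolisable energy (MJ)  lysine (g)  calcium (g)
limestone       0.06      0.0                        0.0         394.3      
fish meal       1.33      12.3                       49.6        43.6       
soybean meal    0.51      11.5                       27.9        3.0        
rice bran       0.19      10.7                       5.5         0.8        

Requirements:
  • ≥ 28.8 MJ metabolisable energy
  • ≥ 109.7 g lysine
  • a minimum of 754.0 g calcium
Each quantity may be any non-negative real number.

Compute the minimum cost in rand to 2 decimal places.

R2.12

Set it up as a linear program. Let x1 = kg of limestone, x2 = kg of fish meal, x3 = kg of soybean meal, x4 = kg of rice bran.
Minimise 0.06x1 + 1.33x2 + 0.51x3 + 0.19x4 with:
  12.3x2 + 11.5x3 + 10.7x4 ≥ 28.8   (metabolisable energy)
  49.6x2 + 27.9x3 + 5.5x4 ≥ 109.7   (lysine)
  394.3x1 + 43.6x2 + 3x3 + 0.8x4 ≥ 754   (calcium)
  x1, x2, x3, x4 ≥ 0.
The cheapest feasible vertex uses only limestone, soybean meal; fish meal, rice bran are not used. The lysine and calcium requirements are met with equality.
Solving gives x1 = 1.882, x3 = 3.932.
Cost = 0.06·1.882 + 0.51·3.932 = 2.1182.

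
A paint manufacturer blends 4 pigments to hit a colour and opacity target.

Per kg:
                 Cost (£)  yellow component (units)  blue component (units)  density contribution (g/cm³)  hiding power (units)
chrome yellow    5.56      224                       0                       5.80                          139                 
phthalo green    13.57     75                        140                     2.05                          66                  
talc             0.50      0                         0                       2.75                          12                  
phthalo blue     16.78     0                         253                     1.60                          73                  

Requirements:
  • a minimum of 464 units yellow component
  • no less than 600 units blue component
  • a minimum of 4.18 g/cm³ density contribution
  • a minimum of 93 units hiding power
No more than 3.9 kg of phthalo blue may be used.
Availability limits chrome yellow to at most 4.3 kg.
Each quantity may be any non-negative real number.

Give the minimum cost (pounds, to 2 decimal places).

£51.31

Let x1 = kg of chrome yellow, x2 = kg of phthalo green, x3 = kg of talc, x4 = kg of phthalo blue.
Minimize 5.56x1 + 13.57x2 + 0.5x3 + 16.78x4 s.t.:
  224x1 + 75x2 ≥ 464   (yellow component)
  140x2 + 253x4 ≥ 600   (blue component)
  5.8x1 + 2.05x2 + 2.75x3 + 1.6x4 ≥ 4.18   (density contribution)
  139x1 + 66x2 + 12x3 + 73x4 ≥ 93   (hiding power)
  x4 ≤ 3.9
  x1 ≤ 4.3
  x1, x2, x3, x4 ≥ 0.
The optimal basis is {chrome yellow, phthalo blue}; phthalo green, talc drop out. The yellow component and blue component requirements are met with equality.
Optimal quantities: chrome yellow = 2.0714 kg, phthalo blue = 2.3715 kg.
Hence cost = 5.56·2.0714 + 16.78·2.3715 = £51.3108.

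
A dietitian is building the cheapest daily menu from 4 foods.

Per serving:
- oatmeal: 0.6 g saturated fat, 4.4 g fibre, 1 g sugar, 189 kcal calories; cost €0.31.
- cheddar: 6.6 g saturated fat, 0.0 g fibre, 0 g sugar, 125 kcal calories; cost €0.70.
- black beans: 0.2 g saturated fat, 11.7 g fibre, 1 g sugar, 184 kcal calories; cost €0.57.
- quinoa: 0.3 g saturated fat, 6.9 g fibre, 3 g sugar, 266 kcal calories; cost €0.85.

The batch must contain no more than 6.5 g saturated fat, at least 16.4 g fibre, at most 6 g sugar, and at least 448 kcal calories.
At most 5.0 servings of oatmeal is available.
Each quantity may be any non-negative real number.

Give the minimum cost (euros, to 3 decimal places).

Let x1 = servings of oatmeal, x2 = servings of cheddar, x3 = servings of black beans, x4 = servings of quinoa.
min 0.31x1 + 0.7x2 + 0.57x3 + 0.85x4 subject to:
  0.6x1 + 6.6x2 + 0.2x3 + 0.3x4 ≤ 6.5   (saturated fat)
  4.4x1 + 11.7x3 + 6.9x4 ≥ 16.4   (fibre)
  1x1 + 1x3 + 3x4 ≤ 6   (sugar)
  189x1 + 125x2 + 184x3 + 266x4 ≥ 448   (calories)
  x1 ≤ 5
  x1, x2, x3, x4 ≥ 0.
The minimum-cost mix takes nothing from cheddar, quinoa — only oatmeal, black beans. There the fibre and calories constraints are tight.
Solving gives x1 = 1.587, x3 = 0.805.
Cost = 0.31·1.587 + 0.57·0.805 = 0.95082.

€0.951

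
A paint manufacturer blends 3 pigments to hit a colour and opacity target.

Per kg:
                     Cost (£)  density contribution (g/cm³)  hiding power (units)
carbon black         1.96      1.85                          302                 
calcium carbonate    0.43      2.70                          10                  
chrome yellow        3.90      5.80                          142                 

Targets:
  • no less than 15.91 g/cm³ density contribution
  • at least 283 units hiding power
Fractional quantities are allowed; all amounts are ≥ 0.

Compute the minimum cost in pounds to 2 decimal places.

This is a linear program. Let x1 = kg of carbon black, x2 = kg of calcium carbonate, x3 = kg of chrome yellow.
Minimize 1.96x1 + 0.43x2 + 3.9x3 with:
  1.85x1 + 2.7x2 + 5.8x3 ≥ 15.91   (density contribution)
  302x1 + 10x2 + 142x3 ≥ 283   (hiding power)
  x1, x2, x3 ≥ 0.
The minimum-cost mix takes nothing from chrome yellow — only carbon black, calcium carbonate. The density contribution and hiding power requirements are met with equality.
Optimal quantities: carbon black = 0.7592 kg, calcium carbonate = 5.372 kg.
Cost = 1.96·0.7592 + 0.43·5.372 = 3.7980.

£3.80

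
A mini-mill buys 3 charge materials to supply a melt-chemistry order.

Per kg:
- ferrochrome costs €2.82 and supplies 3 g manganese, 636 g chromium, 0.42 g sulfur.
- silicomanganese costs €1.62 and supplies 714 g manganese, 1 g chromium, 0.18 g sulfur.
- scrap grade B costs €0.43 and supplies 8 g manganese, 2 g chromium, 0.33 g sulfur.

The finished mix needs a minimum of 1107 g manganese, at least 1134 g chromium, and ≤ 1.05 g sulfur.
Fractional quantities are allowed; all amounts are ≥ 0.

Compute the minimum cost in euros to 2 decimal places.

Set it up as a linear program. Let x1 = kg of ferrochrome, x2 = kg of silicomanganese, x3 = kg of scrap grade B.
min 2.82x1 + 1.62x2 + 0.43x3 with:
  3x1 + 714x2 + 8x3 ≥ 1107   (manganese)
  636x1 + 1x2 + 2x3 ≥ 1134   (chromium)
  0.42x1 + 0.18x2 + 0.33x3 ≤ 1.05   (sulfur)
  x1, x2, x3 ≥ 0.
At the optimum only ferrochrome, silicomanganese are positive (scrap grade B = 0). There the manganese and chromium constraints are tight.
Optimal quantities: ferrochrome = 1.781 kg, silicomanganese = 1.543 kg.
Hence cost = 2.82·1.781 + 1.62·1.543 = €7.5221.

€7.52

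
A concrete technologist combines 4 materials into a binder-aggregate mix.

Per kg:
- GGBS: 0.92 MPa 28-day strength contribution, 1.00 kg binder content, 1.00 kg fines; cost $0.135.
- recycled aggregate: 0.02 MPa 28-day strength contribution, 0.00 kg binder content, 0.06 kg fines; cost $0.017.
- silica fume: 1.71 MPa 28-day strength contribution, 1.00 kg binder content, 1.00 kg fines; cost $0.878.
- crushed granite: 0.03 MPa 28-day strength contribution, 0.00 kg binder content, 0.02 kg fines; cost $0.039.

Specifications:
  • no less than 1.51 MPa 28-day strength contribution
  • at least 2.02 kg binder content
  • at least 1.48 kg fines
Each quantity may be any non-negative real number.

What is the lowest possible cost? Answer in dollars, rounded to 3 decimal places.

$0.273

This is a linear program. Let x1 = kg of GGBS, x2 = kg of recycled aggregate, x3 = kg of silica fume, x4 = kg of crushed granite.
Minimise 0.135x1 + 0.017x2 + 0.878x3 + 0.039x4 subject to:
  0.92x1 + 0.02x2 + 1.71x3 + 0.03x4 ≥ 1.51   (28-day strength contribution)
  1x1 + 1x3 ≥ 2.02   (binder content)
  1x1 + 0.06x2 + 1x3 + 0.02x4 ≥ 1.48   (fines)
  x1, x2, x3, x4 ≥ 0.
At the optimum only GGBS is positive (recycled aggregate, silica fume, crushed granite = 0). Binding constraint: binder content.
So GGBS = 2.02 kg.
Objective = 0.135·2.02 = 0.27270.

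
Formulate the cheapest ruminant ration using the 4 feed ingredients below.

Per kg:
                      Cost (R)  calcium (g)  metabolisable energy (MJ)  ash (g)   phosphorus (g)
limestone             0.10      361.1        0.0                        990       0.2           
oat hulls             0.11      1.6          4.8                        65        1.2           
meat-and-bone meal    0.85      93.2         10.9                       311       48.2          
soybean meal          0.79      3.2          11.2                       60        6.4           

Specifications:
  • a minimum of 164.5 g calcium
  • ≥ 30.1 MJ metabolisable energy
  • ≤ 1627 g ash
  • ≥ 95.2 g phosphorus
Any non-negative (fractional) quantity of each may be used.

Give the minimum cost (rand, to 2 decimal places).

Treat it as an LP. Let x1 = kg of limestone, x2 = kg of oat hulls, x3 = kg of meat-and-bone meal, x4 = kg of soybean meal.
min 0.1x1 + 0.11x2 + 0.85x3 + 0.79x4 with:
  361.1x1 + 1.6x2 + 93.2x3 + 3.2x4 ≥ 164.5   (calcium)
  4.8x2 + 10.9x3 + 11.2x4 ≥ 30.1   (metabolisable energy)
  990x1 + 65x2 + 311x3 + 60x4 ≤ 1627   (ash)
  0.2x1 + 1.2x2 + 48.2x3 + 6.4x4 ≥ 95.2   (phosphorus)
  x1, x2, x3, x4 ≥ 0.
The minimum-cost mix takes nothing from limestone, soybean meal — only oat hulls, meat-and-bone meal. The metabolisable energy and phosphorus requirements are met with equality.
Solving gives x2 = 1.893, x3 = 1.928.
Objective = 0.11·1.893 + 0.85·1.928 = 1.8470.

R1.85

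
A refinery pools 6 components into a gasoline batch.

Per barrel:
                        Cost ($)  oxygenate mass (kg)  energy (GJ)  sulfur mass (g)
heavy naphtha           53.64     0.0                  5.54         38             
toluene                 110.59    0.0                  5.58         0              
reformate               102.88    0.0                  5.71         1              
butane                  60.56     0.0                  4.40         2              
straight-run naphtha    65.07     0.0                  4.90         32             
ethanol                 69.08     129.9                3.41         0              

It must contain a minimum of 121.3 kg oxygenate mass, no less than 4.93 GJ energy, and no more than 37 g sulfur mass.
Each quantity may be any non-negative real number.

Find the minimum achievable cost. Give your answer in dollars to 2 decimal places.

Let x1 = barrels of heavy naphtha, x2 = barrels of toluene, x3 = barrels of reformate, x4 = barrels of butane, x5 = barrels of straight-run naphtha, x6 = barrels of ethanol.
Minimize 53.64x1 + 110.59x2 + 102.88x3 + 60.56x4 + 65.07x5 + 69.08x6 s.t.:
  129.9x6 ≥ 121.3   (oxygenate mass)
  5.54x1 + 5.58x2 + 5.71x3 + 4.4x4 + 4.9x5 + 3.41x6 ≥ 4.93   (energy)
  38x1 + 1x3 + 2x4 + 32x5 ≤ 37   (sulfur mass)
  x1, x2, x3, x4, x5, x6 ≥ 0.
The minimum-cost mix takes nothing from toluene, reformate, butane, straight-run naphtha — only heavy naphtha, ethanol. Binding constraints: oxygenate mass and energy.
Optimal quantities: heavy naphtha = 0.3151 barrels, ethanol = 0.9338 barrels.
Cost = 53.64·0.3151 + 69.08·0.9338 = 81.4089.

$81.41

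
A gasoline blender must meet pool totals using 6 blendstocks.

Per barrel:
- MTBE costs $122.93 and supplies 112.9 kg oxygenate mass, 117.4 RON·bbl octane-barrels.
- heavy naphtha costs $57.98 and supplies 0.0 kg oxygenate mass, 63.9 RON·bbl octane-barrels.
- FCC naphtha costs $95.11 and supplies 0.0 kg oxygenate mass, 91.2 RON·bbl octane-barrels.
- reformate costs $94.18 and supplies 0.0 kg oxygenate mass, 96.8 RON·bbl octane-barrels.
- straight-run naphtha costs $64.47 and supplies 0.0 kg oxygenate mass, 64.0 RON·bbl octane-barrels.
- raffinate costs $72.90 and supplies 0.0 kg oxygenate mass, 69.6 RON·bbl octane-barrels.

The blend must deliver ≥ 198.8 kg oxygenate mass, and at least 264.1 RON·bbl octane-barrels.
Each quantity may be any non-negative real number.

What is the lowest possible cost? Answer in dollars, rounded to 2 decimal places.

$268.52

This is a linear program. Let x1 = barrels of MTBE, x2 = barrels of heavy naphtha, x3 = barrels of FCC naphtha, x4 = barrels of reformate, x5 = barrels of straight-run naphtha, x6 = barrels of raffinate.
Minimise 122.93x1 + 57.98x2 + 95.11x3 + 94.18x4 + 64.47x5 + 72.9x6 subject to:
  112.9x1 ≥ 198.8   (oxygenate mass)
  117.4x1 + 63.9x2 + 91.2x3 + 96.8x4 + 64x5 + 69.6x6 ≥ 264.1   (octane-barrels)
  x1, x2, x3, x4, x5, x6 ≥ 0.
At the optimum only MTBE, heavy naphtha are positive (FCC naphtha, reformate, straight-run naphtha, raffinate = 0). There the oxygenate mass and octane-barrels constraints are tight.
So MTBE = 1.76085 barrels, heavy naphtha = 0.897906 barrels.
Total cost: 122.93·1.76085 + 57.98·0.897906 = 268.5219.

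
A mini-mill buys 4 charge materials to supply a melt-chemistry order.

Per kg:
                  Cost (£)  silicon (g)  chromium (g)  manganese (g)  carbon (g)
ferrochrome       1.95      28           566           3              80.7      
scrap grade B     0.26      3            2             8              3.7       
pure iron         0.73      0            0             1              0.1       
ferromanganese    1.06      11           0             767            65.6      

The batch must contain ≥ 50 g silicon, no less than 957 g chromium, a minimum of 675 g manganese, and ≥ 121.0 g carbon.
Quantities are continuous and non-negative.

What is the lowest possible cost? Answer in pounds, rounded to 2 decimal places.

£4.22

Let x1 = kg of ferrochrome, x2 = kg of scrap grade B, x3 = kg of pure iron, x4 = kg of ferromanganese.
Minimise 1.95x1 + 0.26x2 + 0.73x3 + 1.06x4 with:
  28x1 + 3x2 + 11x4 ≥ 50   (silicon)
  566x1 + 2x2 ≥ 957   (chromium)
  3x1 + 8x2 + 1x3 + 767x4 ≥ 675   (manganese)
  80.7x1 + 3.7x2 + 0.1x3 + 65.6x4 ≥ 121   (carbon)
  x1, x2, x3, x4 ≥ 0.
The minimum-cost mix takes nothing from scrap grade B, pure iron — only ferrochrome, ferromanganese. The chromium and manganese requirements are met with equality.
So ferrochrome = 1.691 kg, ferromanganese = 0.8734 kg.
Cost = 1.95·1.691 + 1.06·0.8734 = 4.2233.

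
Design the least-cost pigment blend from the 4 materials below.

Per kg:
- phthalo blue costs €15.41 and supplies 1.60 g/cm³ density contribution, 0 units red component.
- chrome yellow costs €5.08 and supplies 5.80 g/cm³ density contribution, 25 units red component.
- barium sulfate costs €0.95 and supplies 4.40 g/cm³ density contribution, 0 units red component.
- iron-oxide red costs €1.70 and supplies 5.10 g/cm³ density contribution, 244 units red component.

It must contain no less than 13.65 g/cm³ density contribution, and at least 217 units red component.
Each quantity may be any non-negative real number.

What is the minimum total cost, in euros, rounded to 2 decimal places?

€3.48

Let x1 = kg of phthalo blue, x2 = kg of chrome yellow, x3 = kg of barium sulfate, x4 = kg of iron-oxide red.
min 15.41x1 + 5.08x2 + 0.95x3 + 1.7x4 with:
  1.6x1 + 5.8x2 + 4.4x3 + 5.1x4 ≥ 13.65   (density contribution)
  25x2 + 244x4 ≥ 217   (red component)
  x1, x2, x3, x4 ≥ 0.
The optimal basis is {barium sulfate, iron-oxide red}; phthalo blue, chrome yellow drop out. The density contribution and red component requirements are met with equality.
Optimal quantities: barium sulfate = 2.071 kg, iron-oxide red = 0.8893 kg.
Objective = 0.95·2.071 + 1.7·0.8893 = 3.4793.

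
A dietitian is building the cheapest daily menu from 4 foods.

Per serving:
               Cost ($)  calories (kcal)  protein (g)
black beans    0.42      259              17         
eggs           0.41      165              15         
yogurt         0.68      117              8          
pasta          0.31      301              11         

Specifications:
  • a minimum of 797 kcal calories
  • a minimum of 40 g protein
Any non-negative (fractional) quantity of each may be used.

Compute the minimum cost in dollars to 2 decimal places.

$1.04

Let x1 = servings of black beans, x2 = servings of eggs, x3 = servings of yogurt, x4 = servings of pasta.
min 0.42x1 + 0.41x2 + 0.68x3 + 0.31x4 subject to:
  259x1 + 165x2 + 117x3 + 301x4 ≥ 797   (calories)
  17x1 + 15x2 + 8x3 + 11x4 ≥ 40   (protein)
  x1, x2, x3, x4 ≥ 0.
The minimum-cost mix takes nothing from eggs, yogurt — only black beans, pasta. There the calories and protein constraints are tight.
That vertex is x1 = 1.443, x4 = 1.406.
Hence cost = 0.42·1.443 + 0.31·1.406 = $1.0419.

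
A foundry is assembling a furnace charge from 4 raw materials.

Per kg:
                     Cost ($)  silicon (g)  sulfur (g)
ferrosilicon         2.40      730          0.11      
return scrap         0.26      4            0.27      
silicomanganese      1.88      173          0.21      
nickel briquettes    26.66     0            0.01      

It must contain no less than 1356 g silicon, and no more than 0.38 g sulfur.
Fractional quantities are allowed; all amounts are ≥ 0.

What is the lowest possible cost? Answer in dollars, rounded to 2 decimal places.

Treat it as an LP. Let x1 = kg of ferrosilicon, x2 = kg of return scrap, x3 = kg of silicomanganese, x4 = kg of nickel briquettes.
Minimise 2.4x1 + 0.26x2 + 1.88x3 + 26.66x4 subject to:
  730x1 + 4x2 + 173x3 ≥ 1356   (silicon)
  0.11x1 + 0.27x2 + 0.21x3 + 0.01x4 ≤ 0.38   (sulfur)
  x1, x2, x3, x4 ≥ 0.
The minimum-cost mix takes nothing from return scrap, silicomanganese, nickel briquettes — only ferrosilicon. There the silicon constraint is tight.
Optimal quantities: ferrosilicon = 1.858 kg.
Total cost: 2.4·1.858 = 4.4592.

$4.46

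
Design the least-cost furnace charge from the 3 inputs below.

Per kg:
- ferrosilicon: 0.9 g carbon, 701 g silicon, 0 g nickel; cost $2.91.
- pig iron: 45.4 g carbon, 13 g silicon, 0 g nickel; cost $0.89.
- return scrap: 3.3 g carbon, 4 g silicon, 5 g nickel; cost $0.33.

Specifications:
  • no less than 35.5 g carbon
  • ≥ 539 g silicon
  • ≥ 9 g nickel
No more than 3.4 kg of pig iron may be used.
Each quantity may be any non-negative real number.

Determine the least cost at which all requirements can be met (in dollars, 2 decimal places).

$3.33

Set it up as a linear program. Let x1 = kg of ferrosilicon, x2 = kg of pig iron, x3 = kg of return scrap.
Minimize 2.91x1 + 0.89x2 + 0.33x3 subject to:
  0.9x1 + 45.4x2 + 3.3x3 ≥ 35.5   (carbon)
  701x1 + 13x2 + 4x3 ≥ 539   (silicon)
  5x3 ≥ 9   (nickel)
  x2 ≤ 3.4
  x1, x2, x3 ≥ 0.
The optimal mix uses every input. There the carbon, silicon, nickel constraints are tight.
Solving gives x1 = 0.7468, x2 = 0.6363, x3 = 1.8.
Cost = 2.91·0.7468 + 0.89·0.6363 + 0.33·1.8 = 3.3335.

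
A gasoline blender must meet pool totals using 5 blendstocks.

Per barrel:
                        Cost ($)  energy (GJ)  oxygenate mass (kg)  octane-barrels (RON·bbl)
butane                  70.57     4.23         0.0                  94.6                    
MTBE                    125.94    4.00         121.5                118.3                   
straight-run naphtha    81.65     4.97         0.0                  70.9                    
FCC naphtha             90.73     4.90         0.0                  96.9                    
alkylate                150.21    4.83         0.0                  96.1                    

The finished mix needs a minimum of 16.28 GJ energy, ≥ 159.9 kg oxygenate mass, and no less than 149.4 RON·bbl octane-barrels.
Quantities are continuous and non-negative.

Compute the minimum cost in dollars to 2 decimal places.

Treat it as an LP. Let x1 = barrels of butane, x2 = barrels of MTBE, x3 = barrels of straight-run naphtha, x4 = barrels of FCC naphtha, x5 = barrels of alkylate.
Minimise 70.57x1 + 125.94x2 + 81.65x3 + 90.73x4 + 150.21x5 with:
  4.23x1 + 4x2 + 4.97x3 + 4.9x4 + 4.83x5 ≥ 16.28   (energy)
  121.5x2 ≥ 159.9   (oxygenate mass)
  94.6x1 + 118.3x2 + 70.9x3 + 96.9x4 + 96.1x5 ≥ 149.4   (octane-barrels)
  x1, x2, x3, x4, x5 ≥ 0.
The minimum-cost mix takes nothing from butane, FCC naphtha, alkylate — only MTBE, straight-run naphtha. Binding constraints: energy and oxygenate mass.
So MTBE = 1.31605 barrels, straight-run naphtha = 2.21646 barrels.
Cost = 125.94·1.31605 + 81.65·2.21646 = 346.7173.

$346.72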